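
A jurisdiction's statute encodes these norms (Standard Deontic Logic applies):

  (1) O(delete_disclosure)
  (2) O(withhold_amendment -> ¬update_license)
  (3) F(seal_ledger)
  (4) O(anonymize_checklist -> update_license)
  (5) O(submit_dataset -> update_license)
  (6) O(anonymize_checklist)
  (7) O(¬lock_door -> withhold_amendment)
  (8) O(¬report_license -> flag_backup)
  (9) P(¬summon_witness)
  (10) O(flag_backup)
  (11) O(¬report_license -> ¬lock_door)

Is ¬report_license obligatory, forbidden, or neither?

Forbidden

Premise 6 gives O(anonymize_checklist).
Applying K to premise 4 (O(anonymize_checklist -> update_license)) and O(anonymize_checklist) yields O(update_license).
Premise 2 is O(withhold_amendment -> ¬update_license); contrapositively O(update_license -> ¬withhold_amendment). Since O(update_license) holds, K gives O(¬withhold_amendment).
Premise 7 is O(¬lock_door -> withhold_amendment); contrapositively O(¬withhold_amendment -> lock_door). Since O(¬withhold_amendment) holds, K gives O(lock_door).
Premise 11, O(¬report_license -> ¬lock_door), contraposes to O(lock_door -> report_license); with O(lock_door) we get O(report_license).
Premises 1, 3, 5, 8, 9, 10 do not contribute to this derivation.
Thus O(report_license), which is F(¬report_license): ¬report_license is forbidden.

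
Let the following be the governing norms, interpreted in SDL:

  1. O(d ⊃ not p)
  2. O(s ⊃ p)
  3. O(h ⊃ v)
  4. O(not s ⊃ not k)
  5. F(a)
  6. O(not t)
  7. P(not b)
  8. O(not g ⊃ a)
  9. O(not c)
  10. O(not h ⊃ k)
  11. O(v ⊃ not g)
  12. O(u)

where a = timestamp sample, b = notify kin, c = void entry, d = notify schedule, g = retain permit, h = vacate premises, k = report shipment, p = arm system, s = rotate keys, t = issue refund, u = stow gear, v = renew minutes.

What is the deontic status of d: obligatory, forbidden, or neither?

Premise 5 is F(a), i.e. O(not a).
Premise 8 is O(not g ⊃ a); contrapositively O(not a ⊃ g). Since O(not a) holds, K gives O(g).
Premise 11, O(v ⊃ not g), contraposes to O(g ⊃ not v); with O(g) we get O(not v).
Premise 3, O(h ⊃ v), contraposes to O(not v ⊃ not h); with O(not v) we get O(not h).
Applying K to premise 10 (O(not h ⊃ k)) and O(not h) yields O(k).
Premise 4, O(not s ⊃ not k), contraposes to O(k ⊃ s); with O(k) we get O(s).
Applying K to premise 2 (O(s ⊃ p)) and O(s) yields O(p).
Premise 1, O(d ⊃ not p), contraposes to O(p ⊃ not d); with O(p) we get O(not d).
Premises 6, 7, 9, 12 do not contribute to this derivation.
Thus O(not d), which is F(d): d is forbidden.

Forbidden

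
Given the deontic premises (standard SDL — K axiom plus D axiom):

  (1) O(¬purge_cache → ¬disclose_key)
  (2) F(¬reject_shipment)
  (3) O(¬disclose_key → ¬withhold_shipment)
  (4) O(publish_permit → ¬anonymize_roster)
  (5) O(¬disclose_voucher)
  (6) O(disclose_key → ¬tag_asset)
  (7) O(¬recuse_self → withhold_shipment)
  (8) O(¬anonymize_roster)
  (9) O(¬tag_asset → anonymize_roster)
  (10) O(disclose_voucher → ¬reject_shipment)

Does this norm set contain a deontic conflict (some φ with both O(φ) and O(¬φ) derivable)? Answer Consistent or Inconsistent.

Consistent

Premise 10 is O(disclose_voucher → ¬reject_shipment), but O(disclose_voucher) is not derivable from the premises, so it does not yield O(¬reject_shipment).
So O(¬reject_shipment) is not derivable, and the apparent clash with O(reject_shipment) does not arise.
A world satisfying every obligation exists (e.g. anonymize_roster=false, disclose_key=false, disclose_voucher=false, publish_permit=false, purge_cache=false, recuse_self=true, reject_shipment=true, tag_asset=true, withhold_shipment=false); no atom is both obligatory and forbidden, so the set is consistent.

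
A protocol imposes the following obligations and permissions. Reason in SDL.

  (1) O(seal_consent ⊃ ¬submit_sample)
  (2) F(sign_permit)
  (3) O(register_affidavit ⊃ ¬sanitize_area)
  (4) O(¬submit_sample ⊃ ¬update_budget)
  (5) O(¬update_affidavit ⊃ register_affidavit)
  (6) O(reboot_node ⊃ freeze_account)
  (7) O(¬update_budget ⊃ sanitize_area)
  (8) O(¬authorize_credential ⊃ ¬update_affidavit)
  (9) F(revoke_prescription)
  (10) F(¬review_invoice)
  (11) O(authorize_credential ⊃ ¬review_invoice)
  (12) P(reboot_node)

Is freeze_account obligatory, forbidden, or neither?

Neither

Premise 6 is O(reboot_node ⊃ freeze_account), but O(reboot_node) is not derivable from the premises (the permission P(reboot_node) asserts only ¬O(¬reboot_node), not O(reboot_node)), so it does not yield O(freeze_account).
No premise or chain of K-axiom applications forces O(freeze_account), and none forces O(¬freeze_account). So freeze_account is neither obligatory nor forbidden under these norms.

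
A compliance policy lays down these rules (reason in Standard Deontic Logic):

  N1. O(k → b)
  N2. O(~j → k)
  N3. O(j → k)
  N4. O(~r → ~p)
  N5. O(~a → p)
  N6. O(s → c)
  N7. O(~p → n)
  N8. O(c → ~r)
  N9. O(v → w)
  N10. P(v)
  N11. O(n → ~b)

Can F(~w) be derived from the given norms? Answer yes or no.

No

Premise 9 is O(v → w), but O(v) is not derivable from the premises (the permission P(v) asserts only ~O(~v), not O(v)), so it does not yield O(w).
No other premise forces O(w). An ideal world satisfying every premise can still have ~w true, so F(~w) is not derivable.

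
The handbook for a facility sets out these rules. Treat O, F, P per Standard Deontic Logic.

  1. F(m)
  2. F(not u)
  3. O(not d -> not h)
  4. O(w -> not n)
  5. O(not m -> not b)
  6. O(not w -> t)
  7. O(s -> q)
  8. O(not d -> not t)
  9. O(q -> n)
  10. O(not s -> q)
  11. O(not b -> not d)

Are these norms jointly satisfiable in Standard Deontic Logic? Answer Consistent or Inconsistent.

Premises 7 and 10 cover both cases: O(s -> q) and O(not s -> q). Since s ∨ not s is a tautology, O(q) follows.
Applying K to premise 9 (O(q -> n)) and O(q) yields O(n).
Premise 4 is O(w -> not n); contrapositively O(n -> not w). Since O(n) holds, K gives O(not w).
Premise 6 is O(not w -> t); since O(not w), deontic closure gives O(t).
Premise 8 is O(not d -> not t); contrapositively O(t -> d). Since O(t) holds, K gives O(d).
The contrapositive of premise 11 (O(not b -> not d)) is O(d -> b), and O(d) is already established, so O(b).
Premise 5, O(not m -> not b), contraposes to O(b -> m); with O(b) we get O(m).
However, F(m) at premise 1 amounts to O(not m).
We now have both O(m) and O(not m) — m is simultaneously obligatory and forbidden, violating the D-axiom.

Inconsistent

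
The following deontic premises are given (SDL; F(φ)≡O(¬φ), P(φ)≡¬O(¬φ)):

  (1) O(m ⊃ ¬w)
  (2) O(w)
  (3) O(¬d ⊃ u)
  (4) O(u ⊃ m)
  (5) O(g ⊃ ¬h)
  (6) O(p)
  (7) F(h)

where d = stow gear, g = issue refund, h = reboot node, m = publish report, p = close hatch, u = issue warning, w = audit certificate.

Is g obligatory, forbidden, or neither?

Neither

Premise 5 is O(g ⊃ ¬h); even if O(¬h) held, inferring O(g) would be affirming the consequent — invalid.
No premise or chain of K-axiom applications forces O(g), and none forces O(¬g). So g is neither obligatory nor forbidden under these norms.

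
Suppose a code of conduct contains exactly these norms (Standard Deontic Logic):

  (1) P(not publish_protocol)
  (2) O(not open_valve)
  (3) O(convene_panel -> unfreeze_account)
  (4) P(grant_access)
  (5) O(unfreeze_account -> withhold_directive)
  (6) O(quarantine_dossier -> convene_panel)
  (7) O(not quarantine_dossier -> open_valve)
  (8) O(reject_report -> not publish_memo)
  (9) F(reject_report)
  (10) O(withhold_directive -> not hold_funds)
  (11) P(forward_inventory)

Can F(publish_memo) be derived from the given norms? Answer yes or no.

Premise 8 is O(reject_report -> not publish_memo), but O(reject_report) is not derivable from the premises, so it does not yield O(not publish_memo).
No other premise forces O(not publish_memo). An ideal world satisfying every premise can still have publish_memo true, so F(publish_memo) is not derivable.

No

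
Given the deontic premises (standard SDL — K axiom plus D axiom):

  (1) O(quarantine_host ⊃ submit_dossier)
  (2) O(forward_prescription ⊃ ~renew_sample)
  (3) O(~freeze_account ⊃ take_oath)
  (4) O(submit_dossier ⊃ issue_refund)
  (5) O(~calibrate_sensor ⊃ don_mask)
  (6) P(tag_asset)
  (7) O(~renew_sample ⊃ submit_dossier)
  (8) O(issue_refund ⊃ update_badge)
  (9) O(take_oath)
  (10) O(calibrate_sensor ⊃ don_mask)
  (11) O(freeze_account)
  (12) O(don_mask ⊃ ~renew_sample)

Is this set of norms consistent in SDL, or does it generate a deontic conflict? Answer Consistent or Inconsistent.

Premise 3 is O(~freeze_account ⊃ take_oath); even if O(take_oath) held, inferring O(~freeze_account) would be affirming the consequent — invalid.
So O(~freeze_account) is not derivable, and the apparent clash with O(freeze_account) does not arise.
A world satisfying every obligation exists (e.g. calibrate_sensor=false, don_mask=true, forward_prescription=false, freeze_account=true, issue_refund=true, quarantine_host=false, renew_sample=false, submit_dossier=true, tag_asset=false, take_oath=true, update_badge=true); no atom is both obligatory and forbidden, so the set is consistent.

Consistent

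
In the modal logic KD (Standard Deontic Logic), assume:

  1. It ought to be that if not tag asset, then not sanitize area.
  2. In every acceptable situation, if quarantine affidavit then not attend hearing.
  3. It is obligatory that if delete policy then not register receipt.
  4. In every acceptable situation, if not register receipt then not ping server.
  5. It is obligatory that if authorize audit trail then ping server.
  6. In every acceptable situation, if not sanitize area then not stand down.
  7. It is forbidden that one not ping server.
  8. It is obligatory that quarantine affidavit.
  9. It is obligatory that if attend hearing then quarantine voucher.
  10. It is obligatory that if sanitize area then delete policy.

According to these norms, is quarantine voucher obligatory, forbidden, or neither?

Premise 9 is O(attend_hearing → quarantine_voucher), but O(attend_hearing) is not derivable from the premises, so it does not yield O(quarantine_voucher).
No premise or chain of K-axiom applications forces O(quarantine_voucher), and none forces O(¬quarantine_voucher). So quarantine_voucher is neither obligatory nor forbidden under these norms.

Neither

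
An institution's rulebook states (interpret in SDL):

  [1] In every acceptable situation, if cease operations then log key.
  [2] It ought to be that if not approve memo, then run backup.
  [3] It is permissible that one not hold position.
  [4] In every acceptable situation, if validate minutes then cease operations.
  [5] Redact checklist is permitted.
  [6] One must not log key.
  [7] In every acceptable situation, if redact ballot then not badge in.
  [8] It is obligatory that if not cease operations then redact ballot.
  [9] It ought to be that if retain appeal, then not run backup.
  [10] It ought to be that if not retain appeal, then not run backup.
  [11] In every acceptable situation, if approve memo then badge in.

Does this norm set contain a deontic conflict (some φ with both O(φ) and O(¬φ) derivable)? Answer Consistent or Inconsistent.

Inconsistent

Premises 9 and 10 cover both cases: O(retain_appeal → ¬run_backup) and O(¬retain_appeal → ¬run_backup). Since retain_appeal ∨ ¬retain_appeal is a tautology, O(¬run_backup) follows.
The contrapositive of premise 2 (O(¬approve_memo → run_backup)) is O(¬run_backup → approve_memo), and O(¬run_backup) is already established, so O(approve_memo).
With premise 11, O(approve_memo → badge_in), the K-axiom yields O(badge_in).
Premise 7 is O(redact_ballot → ¬badge_in); contrapositively O(badge_in → ¬redact_ballot). Since O(badge_in) holds, K gives O(¬redact_ballot).
The contrapositive of premise 8 (O(¬cease_operations → redact_ballot)) is O(¬redact_ballot → cease_operations), and O(¬redact_ballot) is already established, so O(cease_operations).
With premise 1, O(cease_operations → log_key), the K-axiom yields O(log_key).
Yet premise 6 is F(log_key), i.e. O(¬log_key).
We now have both O(log_key) and O(¬log_key) — log_key is simultaneously obligatory and forbidden, violating the D-axiom.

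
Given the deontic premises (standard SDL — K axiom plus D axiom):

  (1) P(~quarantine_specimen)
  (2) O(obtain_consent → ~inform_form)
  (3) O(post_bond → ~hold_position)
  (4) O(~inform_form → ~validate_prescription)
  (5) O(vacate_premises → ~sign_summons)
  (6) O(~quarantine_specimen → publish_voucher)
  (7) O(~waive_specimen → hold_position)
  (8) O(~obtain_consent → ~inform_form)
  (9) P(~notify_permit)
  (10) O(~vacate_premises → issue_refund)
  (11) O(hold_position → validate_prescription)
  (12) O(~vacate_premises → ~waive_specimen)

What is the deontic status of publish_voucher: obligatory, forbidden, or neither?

Premise 6 is O(~quarantine_specimen → publish_voucher), but O(~quarantine_specimen) is not derivable from the premises (the permission P(~quarantine_specimen) asserts only ~O(quarantine_specimen), not O(~quarantine_specimen)), so it does not yield O(publish_voucher).
No premise or chain of K-axiom applications forces O(publish_voucher), and none forces O(~publish_voucher). So publish_voucher is neither obligatory nor forbidden under these norms.

Neither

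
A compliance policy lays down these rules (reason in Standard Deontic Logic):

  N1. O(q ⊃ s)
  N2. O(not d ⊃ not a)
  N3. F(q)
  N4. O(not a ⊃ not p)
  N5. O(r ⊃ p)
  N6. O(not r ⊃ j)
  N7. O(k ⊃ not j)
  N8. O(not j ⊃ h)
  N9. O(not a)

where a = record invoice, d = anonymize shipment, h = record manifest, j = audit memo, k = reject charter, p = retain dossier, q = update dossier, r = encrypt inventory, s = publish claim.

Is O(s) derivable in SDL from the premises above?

No

Premise 1 is O(q ⊃ s), but O(q) is not derivable from the premises, so it does not yield O(s).
No other premise forces O(s). An ideal world satisfying every premise can still have s false, so O(s) is not derivable.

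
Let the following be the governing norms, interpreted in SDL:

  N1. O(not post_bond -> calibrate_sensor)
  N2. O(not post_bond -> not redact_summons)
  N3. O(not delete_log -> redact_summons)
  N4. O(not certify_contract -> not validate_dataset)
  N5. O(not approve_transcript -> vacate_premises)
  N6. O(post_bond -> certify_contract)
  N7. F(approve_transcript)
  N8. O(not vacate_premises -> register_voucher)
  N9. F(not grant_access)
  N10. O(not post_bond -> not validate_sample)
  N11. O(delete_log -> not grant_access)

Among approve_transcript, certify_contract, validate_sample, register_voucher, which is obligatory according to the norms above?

F(not grant_access) at premise 9 means O(grant_access).
The contrapositive of premise 11 (O(delete_log -> not grant_access)) is O(grant_access -> not delete_log), and O(grant_access) is already established, so O(not delete_log).
Premise 3 is O(not delete_log -> redact_summons); since O(not delete_log), deontic closure gives O(redact_summons).
Premise 2, O(not post_bond -> not redact_summons), contraposes to O(redact_summons -> post_bond); with O(redact_summons) we get O(post_bond).
From O(post_bond) and premise 6, O(post_bond -> certify_contract), we obtain O(certify_contract).
So O(certify_contract) holds — certify_contract is obligatory. None of the other listed options is made obligatory by any chain of premises.

certify_contract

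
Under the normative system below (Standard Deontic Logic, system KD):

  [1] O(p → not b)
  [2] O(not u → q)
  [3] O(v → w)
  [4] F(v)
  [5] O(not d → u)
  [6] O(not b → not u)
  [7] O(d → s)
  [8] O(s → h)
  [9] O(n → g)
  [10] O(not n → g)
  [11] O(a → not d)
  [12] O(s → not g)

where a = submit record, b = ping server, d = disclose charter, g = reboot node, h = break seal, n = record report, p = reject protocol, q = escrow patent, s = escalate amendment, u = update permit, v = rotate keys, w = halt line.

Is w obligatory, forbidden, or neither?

Premise 3 is O(v → w), but O(v) is not derivable from the premises, so it does not yield O(w).
No premise or chain of K-axiom applications forces O(w), and none forces O(not w). So w is neither obligatory nor forbidden under these norms.

Neither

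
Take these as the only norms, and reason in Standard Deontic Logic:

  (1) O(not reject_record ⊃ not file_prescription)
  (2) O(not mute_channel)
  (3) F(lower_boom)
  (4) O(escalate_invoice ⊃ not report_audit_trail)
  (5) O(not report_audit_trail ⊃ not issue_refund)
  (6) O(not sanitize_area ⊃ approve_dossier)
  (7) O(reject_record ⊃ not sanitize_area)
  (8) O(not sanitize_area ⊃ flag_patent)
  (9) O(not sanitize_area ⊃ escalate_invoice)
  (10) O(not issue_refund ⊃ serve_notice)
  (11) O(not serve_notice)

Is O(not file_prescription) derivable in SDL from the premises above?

From premise 11 we have O(not serve_notice).
Premise 10, O(not issue_refund ⊃ serve_notice), contraposes to O(not serve_notice ⊃ issue_refund); with O(not serve_notice) we get O(issue_refund).
The contrapositive of premise 5 (O(not report_audit_trail ⊃ not issue_refund)) is O(issue_refund ⊃ report_audit_trail), and O(issue_refund) is already established, so O(report_audit_trail).
Premise 4 is O(escalate_invoice ⊃ not report_audit_trail); contrapositively O(report_audit_trail ⊃ not escalate_invoice). Since O(report_audit_trail) holds, K gives O(not escalate_invoice).
Premise 9, O(not sanitize_area ⊃ escalate_invoice), contraposes to O(not escalate_invoice ⊃ sanitize_area); with O(not escalate_invoice) we get O(sanitize_area).
The contrapositive of premise 7 (O(reject_record ⊃ not sanitize_area)) is O(sanitize_area ⊃ not reject_record), and O(sanitize_area) is already established, so O(not reject_record).
With premise 1, O(not reject_record ⊃ not file_prescription), the K-axiom yields O(not file_prescription).
Premises 2, 3, 6, 8 do not contribute to this derivation.
So O(not file_prescription) follows.

Yes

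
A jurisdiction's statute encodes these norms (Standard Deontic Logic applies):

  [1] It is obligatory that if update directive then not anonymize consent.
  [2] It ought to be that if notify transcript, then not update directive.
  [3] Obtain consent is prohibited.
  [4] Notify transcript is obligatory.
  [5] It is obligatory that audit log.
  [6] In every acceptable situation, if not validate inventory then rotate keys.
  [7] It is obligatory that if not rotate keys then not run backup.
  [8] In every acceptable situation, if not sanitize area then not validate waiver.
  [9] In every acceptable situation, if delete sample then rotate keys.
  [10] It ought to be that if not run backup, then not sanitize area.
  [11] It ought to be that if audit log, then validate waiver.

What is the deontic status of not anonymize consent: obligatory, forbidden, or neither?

Neither

Premise 1 is O(update_directive → ¬anonymize_consent), but O(update_directive) is not derivable from the premises, so it does not yield O(¬anonymize_consent).
No premise or chain of K-axiom applications forces O(¬anonymize_consent), and none forces O(anonymize_consent). So ¬anonymize_consent is neither obligatory nor forbidden under these norms.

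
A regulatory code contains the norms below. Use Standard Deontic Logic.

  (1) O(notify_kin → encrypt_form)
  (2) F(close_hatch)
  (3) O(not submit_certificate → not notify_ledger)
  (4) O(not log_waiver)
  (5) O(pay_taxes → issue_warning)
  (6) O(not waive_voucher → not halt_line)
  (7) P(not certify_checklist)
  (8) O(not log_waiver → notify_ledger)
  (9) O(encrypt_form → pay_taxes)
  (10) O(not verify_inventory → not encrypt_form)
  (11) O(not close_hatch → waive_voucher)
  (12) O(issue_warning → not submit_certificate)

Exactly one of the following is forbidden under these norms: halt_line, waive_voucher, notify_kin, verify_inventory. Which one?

notify_kin

Premise 4 gives O(not log_waiver).
Premise 8 is O(not log_waiver → notify_ledger); since O(not log_waiver), deontic closure gives O(notify_ledger).
Premise 3 is O(not submit_certificate → not notify_ledger); contrapositively O(notify_ledger → submit_certificate). Since O(notify_ledger) holds, K gives O(submit_certificate).
Premise 12, O(issue_warning → not submit_certificate), contraposes to O(submit_certificate → not issue_warning); with O(submit_certificate) we get O(not issue_warning).
The contrapositive of premise 5 (O(pay_taxes → issue_warning)) is O(not issue_warning → not pay_taxes), and O(not issue_warning) is already established, so O(not pay_taxes).
Premise 9 is O(encrypt_form → pay_taxes); contrapositively O(not pay_taxes → not encrypt_form). Since O(not pay_taxes) holds, K gives O(not encrypt_form).
Premise 1 is O(notify_kin → encrypt_form); contrapositively O(not encrypt_form → not notify_kin). Since O(not encrypt_form) holds, K gives O(not notify_kin).
So O(not notify_kin) holds, i.e. notify_kin is forbidden. None of the other listed options is forbidden under the premises.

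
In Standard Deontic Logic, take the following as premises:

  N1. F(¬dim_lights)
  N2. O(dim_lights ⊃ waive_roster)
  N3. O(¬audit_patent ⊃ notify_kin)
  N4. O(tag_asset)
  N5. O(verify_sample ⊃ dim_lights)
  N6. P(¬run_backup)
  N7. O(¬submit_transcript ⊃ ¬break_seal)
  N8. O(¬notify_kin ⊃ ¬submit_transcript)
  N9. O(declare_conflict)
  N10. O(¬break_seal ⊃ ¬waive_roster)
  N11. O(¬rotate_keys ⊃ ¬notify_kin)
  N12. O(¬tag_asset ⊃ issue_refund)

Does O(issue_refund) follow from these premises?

Premise 12 is O(¬tag_asset ⊃ issue_refund), but O(¬tag_asset) is not derivable from the premises, so it does not yield O(issue_refund).
No other premise forces O(issue_refund). An ideal world satisfying every premise can still have issue_refund false, so O(issue_refund) is not derivable.

No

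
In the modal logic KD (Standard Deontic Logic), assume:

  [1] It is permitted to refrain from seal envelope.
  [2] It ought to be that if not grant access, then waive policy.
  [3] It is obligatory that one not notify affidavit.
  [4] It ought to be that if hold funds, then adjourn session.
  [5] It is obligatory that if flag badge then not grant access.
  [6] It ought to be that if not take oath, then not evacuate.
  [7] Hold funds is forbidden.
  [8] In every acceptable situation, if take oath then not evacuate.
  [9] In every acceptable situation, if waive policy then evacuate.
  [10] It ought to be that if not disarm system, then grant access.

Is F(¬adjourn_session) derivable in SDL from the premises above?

Premise 4 is O(hold_funds → adjourn_session), but O(hold_funds) is not derivable from the premises, so it does not yield O(adjourn_session).
No other premise forces O(adjourn_session). An ideal world satisfying every premise can still have ¬adjourn_session true, so F(¬adjourn_session) is not derivable.

No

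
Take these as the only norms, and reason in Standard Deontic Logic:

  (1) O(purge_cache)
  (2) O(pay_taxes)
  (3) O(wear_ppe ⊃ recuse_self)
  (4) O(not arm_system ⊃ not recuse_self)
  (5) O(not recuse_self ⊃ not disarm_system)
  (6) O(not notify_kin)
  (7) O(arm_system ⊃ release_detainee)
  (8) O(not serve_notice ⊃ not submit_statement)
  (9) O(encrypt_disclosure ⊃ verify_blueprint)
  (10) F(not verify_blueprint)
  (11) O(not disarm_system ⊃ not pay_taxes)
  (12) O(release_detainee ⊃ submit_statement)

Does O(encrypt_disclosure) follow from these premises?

Premise 9 is O(encrypt_disclosure ⊃ verify_blueprint); even if O(verify_blueprint) held, inferring O(encrypt_disclosure) would be affirming the consequent — invalid.
No other premise forces O(encrypt_disclosure). An ideal world satisfying every premise can still have encrypt_disclosure false, so O(encrypt_disclosure) is not derivable.

No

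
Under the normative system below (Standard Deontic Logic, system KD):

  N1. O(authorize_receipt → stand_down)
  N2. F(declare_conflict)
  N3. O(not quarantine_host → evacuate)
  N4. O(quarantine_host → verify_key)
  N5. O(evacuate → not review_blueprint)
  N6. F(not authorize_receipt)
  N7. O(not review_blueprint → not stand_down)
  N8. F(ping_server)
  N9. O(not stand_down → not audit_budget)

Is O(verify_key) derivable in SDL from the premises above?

Premise 6, F(not authorize_receipt), is equivalent to O(authorize_receipt).
Premise 1 is O(authorize_receipt → stand_down); since O(authorize_receipt), deontic closure gives O(stand_down).
The contrapositive of premise 7 (O(not review_blueprint → not stand_down)) is O(stand_down → review_blueprint), and O(stand_down) is already established, so O(review_blueprint).
Premise 5, O(evacuate → not review_blueprint), contraposes to O(review_blueprint → not evacuate); with O(review_blueprint) we get O(not evacuate).
Premise 3, O(not quarantine_host → evacuate), contraposes to O(not evacuate → quarantine_host); with O(not evacuate) we get O(quarantine_host).
Applying K to premise 4 (O(quarantine_host → verify_key)) and O(quarantine_host) yields O(verify_key).
Premises 2, 8, 9 do not contribute to this derivation.
So O(verify_key) follows.

Yes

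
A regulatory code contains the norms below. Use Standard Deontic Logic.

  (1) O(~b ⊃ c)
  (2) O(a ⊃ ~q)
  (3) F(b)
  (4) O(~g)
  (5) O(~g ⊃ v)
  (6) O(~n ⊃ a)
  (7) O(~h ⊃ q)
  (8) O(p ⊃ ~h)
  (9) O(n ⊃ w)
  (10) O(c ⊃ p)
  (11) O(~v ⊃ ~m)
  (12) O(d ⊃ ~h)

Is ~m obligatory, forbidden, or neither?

Premise 11 is O(~v ⊃ ~m), but O(~v) is not derivable from the premises, so it does not yield O(~m).
No premise or chain of K-axiom applications forces O(~m), and none forces O(m). So ~m is neither obligatory nor forbidden under these norms.

Neither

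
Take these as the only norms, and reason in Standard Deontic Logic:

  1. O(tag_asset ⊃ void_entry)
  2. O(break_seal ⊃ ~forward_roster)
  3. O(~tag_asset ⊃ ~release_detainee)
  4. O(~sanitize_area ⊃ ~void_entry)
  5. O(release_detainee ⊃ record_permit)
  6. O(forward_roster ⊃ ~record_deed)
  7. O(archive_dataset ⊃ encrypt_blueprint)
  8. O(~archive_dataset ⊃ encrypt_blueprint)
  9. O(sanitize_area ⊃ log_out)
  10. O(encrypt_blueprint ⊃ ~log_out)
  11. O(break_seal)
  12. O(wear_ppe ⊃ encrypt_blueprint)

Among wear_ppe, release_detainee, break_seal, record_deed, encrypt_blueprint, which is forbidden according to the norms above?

By case analysis on ~archive_dataset: premise 8 gives O(~archive_dataset ⊃ encrypt_blueprint) and premise 7 gives O(archive_dataset ⊃ encrypt_blueprint), so O(encrypt_blueprint) either way.
Applying K to premise 10 (O(encrypt_blueprint ⊃ ~log_out)) and O(encrypt_blueprint) yields O(~log_out).
Premise 9, O(sanitize_area ⊃ log_out), contraposes to O(~log_out ⊃ ~sanitize_area); with O(~log_out) we get O(~sanitize_area).
Premise 4 is O(~sanitize_area ⊃ ~void_entry); since O(~sanitize_area), deontic closure gives O(~void_entry).
Premise 1 is O(tag_asset ⊃ void_entry); contrapositively O(~void_entry ⊃ ~tag_asset). Since O(~void_entry) holds, K gives O(~tag_asset).
From O(~tag_asset) and premise 3, O(~tag_asset ⊃ ~release_detainee), we obtain O(~release_detainee).
So O(~release_detainee) holds, i.e. release_detainee is forbidden. None of the other listed options is forbidden under the premises.

release_detainee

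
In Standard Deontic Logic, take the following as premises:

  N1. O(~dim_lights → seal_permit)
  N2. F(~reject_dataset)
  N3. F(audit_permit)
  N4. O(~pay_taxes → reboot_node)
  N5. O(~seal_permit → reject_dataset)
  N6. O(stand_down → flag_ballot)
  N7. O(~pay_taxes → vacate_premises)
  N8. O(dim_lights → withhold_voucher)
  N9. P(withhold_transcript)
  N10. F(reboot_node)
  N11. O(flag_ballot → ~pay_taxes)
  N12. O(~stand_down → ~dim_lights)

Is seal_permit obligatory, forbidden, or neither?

Obligatory

F(reboot_node) at premise 10 means O(~reboot_node).
Premise 4 is O(~pay_taxes → reboot_node); contrapositively O(~reboot_node → pay_taxes). Since O(~reboot_node) holds, K gives O(pay_taxes).
Premise 11, O(flag_ballot → ~pay_taxes), contraposes to O(pay_taxes → ~flag_ballot); with O(pay_taxes) we get O(~flag_ballot).
The contrapositive of premise 6 (O(stand_down → flag_ballot)) is O(~flag_ballot → ~stand_down), and O(~flag_ballot) is already established, so O(~stand_down).
From O(~stand_down) and premise 12, O(~stand_down → ~dim_lights), we obtain O(~dim_lights).
Applying K to premise 1 (O(~dim_lights → seal_permit)) and O(~dim_lights) yields O(seal_permit).
Premises 2, 3, 5, 7, 8, 9 do not contribute to this derivation.
Hence seal_permit is obligatory.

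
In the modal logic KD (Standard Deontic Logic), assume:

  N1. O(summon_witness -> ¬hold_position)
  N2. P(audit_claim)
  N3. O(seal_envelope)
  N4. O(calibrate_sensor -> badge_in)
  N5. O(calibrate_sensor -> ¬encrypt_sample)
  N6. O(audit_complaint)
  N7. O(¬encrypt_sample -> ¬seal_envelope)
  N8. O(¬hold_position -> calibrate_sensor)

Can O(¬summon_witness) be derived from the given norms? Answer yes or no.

Premise 3 gives O(seal_envelope).
Premise 7, O(¬encrypt_sample -> ¬seal_envelope), contraposes to O(seal_envelope -> encrypt_sample); with O(seal_envelope) we get O(encrypt_sample).
Premise 5 is O(calibrate_sensor -> ¬encrypt_sample); contrapositively O(encrypt_sample -> ¬calibrate_sensor). Since O(encrypt_sample) holds, K gives O(¬calibrate_sensor).
The contrapositive of premise 8 (O(¬hold_position -> calibrate_sensor)) is O(¬calibrate_sensor -> hold_position), and O(¬calibrate_sensor) is already established, so O(hold_position).
Premise 1 is O(summon_witness -> ¬hold_position); contrapositively O(hold_position -> ¬summon_witness). Since O(hold_position) holds, K gives O(¬summon_witness).
Premises 2, 4, 6 do not contribute to this derivation.
So O(¬summon_witness) follows.

Yes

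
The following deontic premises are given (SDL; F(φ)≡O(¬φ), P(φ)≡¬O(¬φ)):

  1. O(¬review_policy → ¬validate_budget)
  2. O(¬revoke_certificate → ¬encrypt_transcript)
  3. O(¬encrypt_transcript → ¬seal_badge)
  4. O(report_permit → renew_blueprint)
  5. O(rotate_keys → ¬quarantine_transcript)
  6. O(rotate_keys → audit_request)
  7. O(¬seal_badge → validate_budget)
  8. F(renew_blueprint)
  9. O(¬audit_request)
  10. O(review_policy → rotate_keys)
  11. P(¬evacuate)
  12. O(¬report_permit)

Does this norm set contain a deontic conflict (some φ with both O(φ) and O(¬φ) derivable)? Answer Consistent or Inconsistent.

Premise 4 is O(report_permit → renew_blueprint), but O(report_permit) is not derivable from the premises, so it does not yield O(renew_blueprint).
So O(renew_blueprint) is not derivable, and the apparent clash with O(¬renew_blueprint) does not arise.
A world satisfying every obligation exists (e.g. audit_request=false, encrypt_transcript=true, evacuate=false, quarantine_transcript=false, renew_blueprint=false, report_permit=false, review_policy=false, revoke_certificate=true, rotate_keys=false, seal_badge=true, validate_budget=false); no atom is both obligatory and forbidden, so the set is consistent.

Consistent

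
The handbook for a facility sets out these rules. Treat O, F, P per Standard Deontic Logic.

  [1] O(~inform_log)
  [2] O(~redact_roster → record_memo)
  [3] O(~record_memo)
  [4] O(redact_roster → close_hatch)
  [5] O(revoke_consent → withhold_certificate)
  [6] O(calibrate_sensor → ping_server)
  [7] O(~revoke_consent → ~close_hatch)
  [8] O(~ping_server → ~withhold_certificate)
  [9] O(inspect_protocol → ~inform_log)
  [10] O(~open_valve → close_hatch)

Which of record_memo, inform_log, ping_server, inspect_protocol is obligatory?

ping_server

Premise 3 states O(~record_memo) outright.
Premise 2, O(~redact_roster → record_memo), contraposes to O(~record_memo → redact_roster); with O(~record_memo) we get O(redact_roster).
With premise 4, O(redact_roster → close_hatch), the K-axiom yields O(close_hatch).
Premise 7, O(~revoke_consent → ~close_hatch), contraposes to O(close_hatch → revoke_consent); with O(close_hatch) we get O(revoke_consent).
Applying K to premise 5 (O(revoke_consent → withhold_certificate)) and O(revoke_consent) yields O(withhold_certificate).
The contrapositive of premise 8 (O(~ping_server → ~withhold_certificate)) is O(withhold_certificate → ping_server), and O(withhold_certificate) is already established, so O(ping_server).
So O(ping_server) holds — ping_server is obligatory. None of the other listed options is made obligatory by any chain of premises.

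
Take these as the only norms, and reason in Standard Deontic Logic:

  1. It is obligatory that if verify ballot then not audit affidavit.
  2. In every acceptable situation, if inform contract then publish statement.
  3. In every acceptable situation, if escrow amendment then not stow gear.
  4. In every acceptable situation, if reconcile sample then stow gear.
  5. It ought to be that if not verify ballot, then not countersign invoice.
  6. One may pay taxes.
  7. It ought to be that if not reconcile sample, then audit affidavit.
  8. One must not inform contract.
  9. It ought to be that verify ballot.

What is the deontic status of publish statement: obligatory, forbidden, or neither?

Premise 2 is O(inform_contract → publish_statement), but O(inform_contract) is not derivable from the premises, so it does not yield O(publish_statement).
No premise or chain of K-axiom applications forces O(publish_statement), and none forces O(¬publish_statement). So publish_statement is neither obligatory nor forbidden under these norms.

Neither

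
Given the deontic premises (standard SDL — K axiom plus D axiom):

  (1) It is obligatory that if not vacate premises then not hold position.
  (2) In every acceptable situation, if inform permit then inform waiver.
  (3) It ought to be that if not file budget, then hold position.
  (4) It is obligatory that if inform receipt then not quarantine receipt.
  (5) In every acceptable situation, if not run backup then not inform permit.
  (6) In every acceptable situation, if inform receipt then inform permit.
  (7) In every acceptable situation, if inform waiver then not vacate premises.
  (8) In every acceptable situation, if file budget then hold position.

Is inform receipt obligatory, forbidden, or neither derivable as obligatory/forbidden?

Premises 3 and 8 cover both cases: O(¬file_budget → hold_position) and O(file_budget → hold_position). Since ¬file_budget ∨ file_budget is a tautology, O(hold_position) follows.
Premise 1, O(¬vacate_premises → ¬hold_position), contraposes to O(hold_position → vacate_premises); with O(hold_position) we get O(vacate_premises).
The contrapositive of premise 7 (O(inform_waiver → ¬vacate_premises)) is O(vacate_premises → ¬inform_waiver), and O(vacate_premises) is already established, so O(¬inform_waiver).
Premise 2, O(inform_permit → inform_waiver), contraposes to O(¬inform_waiver → ¬inform_permit); with O(¬inform_waiver) we get O(¬inform_permit).
The contrapositive of premise 6 (O(inform_receipt → inform_permit)) is O(¬inform_permit → ¬inform_receipt), and O(¬inform_permit) is already established, so O(¬inform_receipt).
Premises 4, 5 do not contribute to this derivation.
Thus O(¬inform_receipt), which is F(inform_receipt): inform_receipt is forbidden.

Forbidden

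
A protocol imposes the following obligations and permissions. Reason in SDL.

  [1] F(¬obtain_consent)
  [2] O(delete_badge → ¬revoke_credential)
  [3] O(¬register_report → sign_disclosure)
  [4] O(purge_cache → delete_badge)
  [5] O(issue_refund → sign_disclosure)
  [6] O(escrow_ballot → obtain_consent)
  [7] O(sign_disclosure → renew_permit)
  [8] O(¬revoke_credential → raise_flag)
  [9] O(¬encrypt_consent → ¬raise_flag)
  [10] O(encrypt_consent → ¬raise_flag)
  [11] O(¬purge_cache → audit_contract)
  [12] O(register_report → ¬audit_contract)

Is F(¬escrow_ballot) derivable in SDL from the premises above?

Premise 6 is O(escrow_ballot → obtain_consent); even if O(obtain_consent) held, inferring O(escrow_ballot) would be affirming the consequent — invalid.
No other premise forces O(escrow_ballot). An ideal world satisfying every premise can still have ¬escrow_ballot true, so F(¬escrow_ballot) is not derivable.

No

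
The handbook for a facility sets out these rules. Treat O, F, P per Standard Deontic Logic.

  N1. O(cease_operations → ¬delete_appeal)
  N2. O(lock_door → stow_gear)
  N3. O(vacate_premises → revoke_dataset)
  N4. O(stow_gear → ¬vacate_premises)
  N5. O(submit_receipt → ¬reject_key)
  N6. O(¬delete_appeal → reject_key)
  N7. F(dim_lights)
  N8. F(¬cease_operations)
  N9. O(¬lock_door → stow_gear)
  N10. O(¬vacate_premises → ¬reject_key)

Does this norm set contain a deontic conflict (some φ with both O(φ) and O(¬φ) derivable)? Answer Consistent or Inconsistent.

By case analysis on lock_door: premise 2 gives O(lock_door → stow_gear) and premise 9 gives O(¬lock_door → stow_gear), so O(stow_gear) either way.
Applying K to premise 4 (O(stow_gear → ¬vacate_premises)) and O(stow_gear) yields O(¬vacate_premises).
Premise 10 is O(¬vacate_premises → ¬reject_key); since O(¬vacate_premises), deontic closure gives O(¬reject_key).
Premise 6, O(¬delete_appeal → reject_key), contraposes to O(¬reject_key → delete_appeal); with O(¬reject_key) we get O(delete_appeal).
The contrapositive of premise 1 (O(cease_operations → ¬delete_appeal)) is O(delete_appeal → ¬cease_operations), and O(delete_appeal) is already established, so O(¬cease_operations).
However, F(¬cease_operations) at premise 8 amounts to O(cease_operations).
We now have both O(¬cease_operations) and O(cease_operations) — cease_operations is simultaneously obligatory and forbidden, violating the D-axiom.

Inconsistent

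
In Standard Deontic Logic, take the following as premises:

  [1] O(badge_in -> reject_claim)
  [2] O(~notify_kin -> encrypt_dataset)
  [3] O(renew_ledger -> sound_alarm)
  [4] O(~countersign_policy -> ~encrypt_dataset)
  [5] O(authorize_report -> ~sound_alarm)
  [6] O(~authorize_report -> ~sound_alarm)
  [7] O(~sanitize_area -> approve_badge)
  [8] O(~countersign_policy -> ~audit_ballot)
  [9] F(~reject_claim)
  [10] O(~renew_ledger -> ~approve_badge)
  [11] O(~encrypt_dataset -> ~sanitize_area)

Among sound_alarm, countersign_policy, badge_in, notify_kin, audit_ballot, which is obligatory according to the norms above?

countersign_policy

Premises 5 and 6 cover both cases: O(authorize_report -> ~sound_alarm) and O(~authorize_report -> ~sound_alarm). Since authorize_report ∨ ~authorize_report is a tautology, O(~sound_alarm) follows.
Premise 3, O(renew_ledger -> sound_alarm), contraposes to O(~sound_alarm -> ~renew_ledger); with O(~sound_alarm) we get O(~renew_ledger).
From O(~renew_ledger) and premise 10, O(~renew_ledger -> ~approve_badge), we obtain O(~approve_badge).
Premise 7 is O(~sanitize_area -> approve_badge); contrapositively O(~approve_badge -> sanitize_area). Since O(~approve_badge) holds, K gives O(sanitize_area).
Premise 11, O(~encrypt_dataset -> ~sanitize_area), contraposes to O(sanitize_area -> encrypt_dataset); with O(sanitize_area) we get O(encrypt_dataset).
The contrapositive of premise 4 (O(~countersign_policy -> ~encrypt_dataset)) is O(encrypt_dataset -> countersign_policy), and O(encrypt_dataset) is already established, so O(countersign_policy).
So O(countersign_policy) holds — countersign_policy is obligatory. None of the other listed options is made obligatory by any chain of premises.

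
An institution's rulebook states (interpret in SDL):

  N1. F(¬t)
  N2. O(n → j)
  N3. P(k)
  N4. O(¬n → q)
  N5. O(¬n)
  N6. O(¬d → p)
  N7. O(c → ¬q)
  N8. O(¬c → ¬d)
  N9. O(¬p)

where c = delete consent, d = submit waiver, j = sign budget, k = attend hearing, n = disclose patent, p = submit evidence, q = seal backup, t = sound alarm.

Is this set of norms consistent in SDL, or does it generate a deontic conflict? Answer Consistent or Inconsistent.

From premise 5 we have O(¬n).
With premise 4, O(¬n → q), the K-axiom yields O(q).
The contrapositive of premise 7 (O(c → ¬q)) is O(q → ¬c), and O(q) is already established, so O(¬c).
Premise 8 is O(¬c → ¬d); since O(¬c), deontic closure gives O(¬d).
Premise 6 is O(¬d → p); since O(¬d), deontic closure gives O(p).
Yet premise 9 states O(¬p).
We now have both O(p) and O(¬p) — p is simultaneously obligatory and forbidden, violating the D-axiom.

Inconsistent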